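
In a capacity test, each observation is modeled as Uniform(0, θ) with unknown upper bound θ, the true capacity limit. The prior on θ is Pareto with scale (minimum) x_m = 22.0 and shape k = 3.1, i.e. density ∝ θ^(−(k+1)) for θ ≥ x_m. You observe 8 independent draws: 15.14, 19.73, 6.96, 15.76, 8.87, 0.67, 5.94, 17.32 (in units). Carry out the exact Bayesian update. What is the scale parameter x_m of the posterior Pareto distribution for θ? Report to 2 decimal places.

A Pareto(scale x_m, shape k) prior on the upper bound θ of Uniform(0, θ) is conjugate: posterior is Pareto(max(x_m, max xᵢ), k + n).
Sample maximum = 19.73; prior scale x_m = 22.0 → posterior scale = max = 22.00.
Posterior shape = 3.1 + 8 = 11.1.
Posterior scale x_m = 22.00.

22.00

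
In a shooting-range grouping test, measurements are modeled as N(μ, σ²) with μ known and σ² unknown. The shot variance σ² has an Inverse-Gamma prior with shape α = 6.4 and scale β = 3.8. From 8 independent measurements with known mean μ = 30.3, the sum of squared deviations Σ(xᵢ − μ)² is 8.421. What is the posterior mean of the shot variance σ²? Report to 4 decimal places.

With known mean μ and an Inverse-Gamma(α, β) prior on σ², the Normal likelihood is conjugate: posterior is Inv-Gamma(α + n/2, β + Σ(xᵢ−μ)²/2).
Posterior: Inv-Gamma(6.4 + 8/2, 3.8 + 8.421/2) = Inv-Gamma(10.40, 8.0105).
E[σ²|data] = β/(α−1) = 8.0105/9.40 = 0.8522.

0.8522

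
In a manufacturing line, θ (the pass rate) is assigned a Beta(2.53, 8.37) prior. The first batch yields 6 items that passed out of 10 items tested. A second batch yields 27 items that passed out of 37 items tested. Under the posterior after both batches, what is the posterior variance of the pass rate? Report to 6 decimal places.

The Beta prior is conjugate to a Binomial/Bernoulli likelihood; the update adds successes to α and failures to β.
After batch 1: Beta(2.53+6, 8.37+4) = Beta(8.53, 12.37).
After batch 2: Beta(8.53+27, 12.37+10) = Beta(35.53, 22.37).
Var = αβ/((α+β)²(α+β+1)) = 35.53·22.37/(57.90²·58.90) = 0.004025.

0.004025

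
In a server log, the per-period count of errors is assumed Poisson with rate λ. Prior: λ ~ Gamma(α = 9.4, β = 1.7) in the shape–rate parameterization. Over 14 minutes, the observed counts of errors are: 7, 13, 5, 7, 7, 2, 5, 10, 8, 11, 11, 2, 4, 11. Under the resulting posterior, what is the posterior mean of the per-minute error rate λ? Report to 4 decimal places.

7.1592

With a Gamma(shape α, rate β) prior, the Poisson likelihood is conjugate: the posterior is Gamma(α + ΣXᵢ, β + n).
Sum of counts S = 103 over n = 14 minutes.
Posterior: Gamma(α+S, β+n) = Gamma(9.4+103, 1.7+14) = Gamma(112.4, 15.7).
Posterior mean = α/β = 112.4/15.7 = 7.1592.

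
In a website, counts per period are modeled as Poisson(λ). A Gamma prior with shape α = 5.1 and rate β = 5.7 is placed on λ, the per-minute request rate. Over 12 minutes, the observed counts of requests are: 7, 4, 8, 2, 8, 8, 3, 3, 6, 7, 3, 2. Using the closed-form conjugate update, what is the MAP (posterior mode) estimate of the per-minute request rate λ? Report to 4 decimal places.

With a Gamma(shape α, rate β) prior, the Poisson likelihood is conjugate: the posterior is Gamma(α + ΣXᵢ, β + n).
Sum of counts S = 61 over n = 12 minutes.
Posterior: Gamma(α+S, β+n) = Gamma(5.1+61, 5.7+12) = Gamma(66.1, 17.7).
Mode of Gamma(α,β) for α≥1 is (α−1)/β = 65.1/17.7 = 3.6780.

3.6780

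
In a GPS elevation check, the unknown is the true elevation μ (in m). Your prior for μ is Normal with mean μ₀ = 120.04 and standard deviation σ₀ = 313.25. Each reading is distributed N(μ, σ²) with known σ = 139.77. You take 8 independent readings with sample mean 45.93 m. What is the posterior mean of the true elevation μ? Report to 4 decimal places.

For Normal data with known variance σ², a Normal(μ₀, σ₀²) prior on μ is conjugate. Posterior precision = 1/σ₀² + n/σ²; posterior mean is the precision-weighted average of μ₀ and x̄.
n·x̄ = 8·45.93 = 367.44.
σ₀² = 313.25² = 98125.5625, σ² = 139.77² = 19535.6529; σ² + n·σ₀² = 19535.6529 + 8·98125.5625 = 804540.1529.
Posterior mean = (μ₀/σ₀² + n·x̄/σ²)/(1/σ₀² + n/σ²) = (σ²·μ₀ + σ₀²·n·x̄)/(σ² + n·σ₀²) = (19535.6529·120.04 + 98125.5625·367.44)/804540.1529 = 38400316.459116/804540.1529 = 47.7295.

47.7295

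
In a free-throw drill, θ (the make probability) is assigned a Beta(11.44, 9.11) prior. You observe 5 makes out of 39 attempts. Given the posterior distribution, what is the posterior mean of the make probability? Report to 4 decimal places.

0.2761

The Beta prior is conjugate to a Binomial/Bernoulli likelihood; the update adds successes to α and failures to β.
Posterior: Beta(α+k, β+n−k) = Beta(11.44+5, 9.11+34) = Beta(16.44, 43.11).
Posterior mean = α/(α+β) = 16.44/59.55 = 0.2761.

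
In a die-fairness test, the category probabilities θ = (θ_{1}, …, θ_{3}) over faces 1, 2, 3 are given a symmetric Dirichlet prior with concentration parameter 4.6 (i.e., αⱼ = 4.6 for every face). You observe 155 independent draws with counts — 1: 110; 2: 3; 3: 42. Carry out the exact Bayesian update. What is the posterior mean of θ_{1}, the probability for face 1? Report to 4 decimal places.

The Dirichlet prior is conjugate to the Multinomial likelihood: each posterior αⱼ = prior αⱼ + observed count nⱼ.
Posterior concentration: (114.6, 7.6, 46.6), total = 168.8.
E[θ_{1}|data] = α_{1}/Σα = 114.6/168.8 = 0.6789.

0.6789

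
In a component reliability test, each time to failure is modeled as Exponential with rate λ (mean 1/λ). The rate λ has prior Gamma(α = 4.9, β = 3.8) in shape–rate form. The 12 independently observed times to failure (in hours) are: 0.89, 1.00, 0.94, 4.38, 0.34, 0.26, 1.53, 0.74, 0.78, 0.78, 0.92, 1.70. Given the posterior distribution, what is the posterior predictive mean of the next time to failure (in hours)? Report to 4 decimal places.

With a Gamma(shape α, rate β) prior on the exponential rate λ, the posterior after n observations with total T = Σxᵢ is Gamma(α+n, β+T).
Sum of observations T = 14.26 hours; n = 12.
Posterior: Gamma(4.9+12, 3.8+14.26) = Gamma(16.9, 18.06).
The predictive distribution for the next observation is Lomax; its mean is β/(α−1) = 18.06/15.9 = 1.1358.

1.1358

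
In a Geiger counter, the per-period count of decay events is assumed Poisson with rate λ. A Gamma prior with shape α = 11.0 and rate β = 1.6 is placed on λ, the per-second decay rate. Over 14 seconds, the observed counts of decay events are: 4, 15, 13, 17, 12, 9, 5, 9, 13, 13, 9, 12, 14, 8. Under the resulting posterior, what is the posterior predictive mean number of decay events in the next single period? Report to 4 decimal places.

With a Gamma(shape α, rate β) prior, the Poisson likelihood is conjugate: the posterior is Gamma(α + ΣXᵢ, β + n).
Sum of counts S = 153 over n = 14 seconds.
Posterior: Gamma(α+S, β+n) = Gamma(11.0+153, 1.6+14) = Gamma(164.0, 15.6).
The predictive distribution for one future period is NegBinom with mean α/β = 10.5128.

10.5128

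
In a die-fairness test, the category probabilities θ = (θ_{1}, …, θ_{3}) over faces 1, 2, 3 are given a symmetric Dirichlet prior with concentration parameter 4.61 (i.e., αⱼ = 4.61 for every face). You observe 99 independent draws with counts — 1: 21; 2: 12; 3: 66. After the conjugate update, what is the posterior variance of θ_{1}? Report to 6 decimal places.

0.001541

The Dirichlet prior is conjugate to the Multinomial likelihood: each posterior αⱼ = prior αⱼ + observed count nⱼ.
Posterior concentration: (25.61, 16.61, 70.61), total = 112.83.
Var[θ_j] = α_j(Σα−α_j)/((Σα)²(Σα+1)) = 25.61·87.22/(112.83²·113.83) = 0.001541.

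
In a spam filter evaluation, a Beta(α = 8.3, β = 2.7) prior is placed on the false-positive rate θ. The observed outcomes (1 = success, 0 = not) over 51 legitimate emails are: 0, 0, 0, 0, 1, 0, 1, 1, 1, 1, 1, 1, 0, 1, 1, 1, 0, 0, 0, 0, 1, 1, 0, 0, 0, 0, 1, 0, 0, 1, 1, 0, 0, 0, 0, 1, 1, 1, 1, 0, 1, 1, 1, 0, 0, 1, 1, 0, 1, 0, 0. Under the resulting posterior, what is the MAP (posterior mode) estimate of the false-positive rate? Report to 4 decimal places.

The Beta prior is conjugate to a Binomial/Bernoulli likelihood; the update adds successes to α and failures to β.
Posterior: Beta(α+k, β+n−k) = Beta(8.3+25, 2.7+26) = Beta(33.3, 28.7).
Mode of Beta(a,b) for a,b>1 is (a−1)/(a+b−2) = 32.3/60.0 = 0.5383.

0.5383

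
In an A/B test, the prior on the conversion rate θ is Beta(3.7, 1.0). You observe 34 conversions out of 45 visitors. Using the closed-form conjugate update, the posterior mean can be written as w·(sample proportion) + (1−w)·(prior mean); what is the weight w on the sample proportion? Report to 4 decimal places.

0.9054

The Beta prior is conjugate to a Binomial/Bernoulli likelihood; the update adds successes to α and failures to β.
Posterior mean = (α₀+k)/(α₀+β₀+n) = [n/(α₀+β₀+n)]·(k/n) + [(α₀+β₀)/(α₀+β₀+n)]·α₀/(α₀+β₀), so only n and the prior enter the weight.
The weight on the data is w = n/(α₀+β₀+n) = 45/(3.7+1.0+45) = 45/49.7 = 0.9054.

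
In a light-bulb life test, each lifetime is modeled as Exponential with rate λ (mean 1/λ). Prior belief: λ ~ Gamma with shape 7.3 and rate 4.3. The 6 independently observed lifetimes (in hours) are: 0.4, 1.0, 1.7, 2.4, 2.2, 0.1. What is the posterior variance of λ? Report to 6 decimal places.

0.090841

With a Gamma(shape α, rate β) prior on the exponential rate λ, the posterior after n observations with total T = Σxᵢ is Gamma(α+n, β+T).
Sum of observations T = 7.8 hours; n = 6.
Posterior: Gamma(7.3+6, 4.3+7.8) = Gamma(13.3, 12.1).
Var = α/β² = 0.090841.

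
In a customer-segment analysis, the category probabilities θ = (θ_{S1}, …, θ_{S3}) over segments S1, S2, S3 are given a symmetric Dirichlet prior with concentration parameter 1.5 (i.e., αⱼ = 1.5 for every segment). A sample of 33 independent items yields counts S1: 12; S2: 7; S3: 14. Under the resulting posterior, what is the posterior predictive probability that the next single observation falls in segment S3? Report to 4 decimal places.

The Dirichlet prior is conjugate to the Multinomial likelihood: each posterior αⱼ = prior αⱼ + observed count nⱼ.
Posterior concentration: (13.5, 8.5, 15.5), total = 37.5.
P(next = S3 | data) = α_{S3}/Σα = 0.4133.

0.4133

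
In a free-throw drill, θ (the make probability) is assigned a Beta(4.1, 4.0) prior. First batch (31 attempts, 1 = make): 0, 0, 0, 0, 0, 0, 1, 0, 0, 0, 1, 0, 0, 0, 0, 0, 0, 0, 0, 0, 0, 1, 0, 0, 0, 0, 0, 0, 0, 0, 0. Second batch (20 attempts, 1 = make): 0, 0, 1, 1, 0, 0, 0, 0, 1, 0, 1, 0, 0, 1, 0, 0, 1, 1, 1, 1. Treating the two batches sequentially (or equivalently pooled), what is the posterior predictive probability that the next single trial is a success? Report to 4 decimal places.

The Beta prior is conjugate to a Binomial/Bernoulli likelihood; the update adds successes to α and failures to β.
After batch 1: Beta(4.1+3, 4.0+28) = Beta(7.1, 32.0).
After batch 2: Beta(7.1+9, 32.0+11) = Beta(16.1, 43.0).
For a single future Bernoulli trial, P(success | data) = α/(α+β) = 0.2724.

0.2724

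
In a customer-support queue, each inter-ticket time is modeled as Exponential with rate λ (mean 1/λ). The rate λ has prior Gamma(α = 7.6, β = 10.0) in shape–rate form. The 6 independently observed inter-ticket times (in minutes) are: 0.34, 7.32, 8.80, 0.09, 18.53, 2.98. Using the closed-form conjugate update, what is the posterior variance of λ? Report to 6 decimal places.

With a Gamma(shape α, rate β) prior on the exponential rate λ, the posterior after n observations with total T = Σxᵢ is Gamma(α+n, β+T).
Sum of observations T = 38.06 minutes; n = 6.
Posterior: Gamma(7.6+6, 10.0+38.06) = Gamma(13.6, 48.06).
Var = α/β² = 0.005888.

0.005888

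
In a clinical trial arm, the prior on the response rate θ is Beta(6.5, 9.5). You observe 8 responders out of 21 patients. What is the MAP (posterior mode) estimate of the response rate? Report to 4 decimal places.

0.3857

The Beta prior is conjugate to a Binomial/Bernoulli likelihood; the update adds successes to α and failures to β.
Posterior: Beta(α+k, β+n−k) = Beta(6.5+8, 9.5+13) = Beta(14.5, 22.5).
Mode of Beta(a,b) for a,b>1 is (a−1)/(a+b−2) = 13.5/35.0 = 0.3857.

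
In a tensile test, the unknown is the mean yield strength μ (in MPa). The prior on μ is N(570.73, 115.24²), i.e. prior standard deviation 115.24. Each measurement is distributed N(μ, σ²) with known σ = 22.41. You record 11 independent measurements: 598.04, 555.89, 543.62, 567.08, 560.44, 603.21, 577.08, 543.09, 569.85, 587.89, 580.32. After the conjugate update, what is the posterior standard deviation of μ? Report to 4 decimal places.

6.7453

For Normal data with known variance σ², a Normal(μ₀, σ₀²) prior on μ is conjugate. Posterior precision = 1/σ₀² + n/σ²; posterior mean is the precision-weighted average of μ₀ and x̄.
σ₀² = 115.24² = 13280.2576, σ² = 22.41² = 502.2081; σ² + n·σ₀² = 502.2081 + 11·13280.2576 = 146585.0417.
Posterior precision = 1/σ₀² + n/σ² = 1/13280.2576 + 11/502.2081 = (σ² + n·σ₀²)/(σ₀²σ²) = 146585.0417/(13280.2576·502.2081); posterior variance σₙ² = σ₀²σ²/(σ² + n·σ₀²) = 13280.2576·502.2081/146585.0417 = 45.498864.
Posterior SD = √σₙ² = √(13280.2576·502.2081/146585.0417) = 6.7453.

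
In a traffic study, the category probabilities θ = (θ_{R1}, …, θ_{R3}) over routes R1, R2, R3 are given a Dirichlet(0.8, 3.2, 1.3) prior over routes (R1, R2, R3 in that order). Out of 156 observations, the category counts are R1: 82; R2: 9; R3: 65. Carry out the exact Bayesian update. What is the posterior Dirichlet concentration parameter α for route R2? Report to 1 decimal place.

The Dirichlet prior is conjugate to the Multinomial likelihood: each posterior αⱼ = prior αⱼ + observed count nⱼ.
Posterior concentration: (82.8, 12.2, 66.3), total = 161.3.
α_{R2} = 3.2 + 9 = 12.2.

12.2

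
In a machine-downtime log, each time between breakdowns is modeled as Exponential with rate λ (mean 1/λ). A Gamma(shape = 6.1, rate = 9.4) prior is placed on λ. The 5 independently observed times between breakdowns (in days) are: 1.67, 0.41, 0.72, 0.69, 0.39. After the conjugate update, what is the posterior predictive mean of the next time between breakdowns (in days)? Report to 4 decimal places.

With a Gamma(shape α, rate β) prior on the exponential rate λ, the posterior after n observations with total T = Σxᵢ is Gamma(α+n, β+T).
Sum of observations T = 3.88 days; n = 5.
Posterior: Gamma(6.1+5, 9.4+3.88) = Gamma(11.1, 13.28).
The predictive distribution for the next observation is Lomax; its mean is β/(α−1) = 13.28/10.1 = 1.3149.

1.3149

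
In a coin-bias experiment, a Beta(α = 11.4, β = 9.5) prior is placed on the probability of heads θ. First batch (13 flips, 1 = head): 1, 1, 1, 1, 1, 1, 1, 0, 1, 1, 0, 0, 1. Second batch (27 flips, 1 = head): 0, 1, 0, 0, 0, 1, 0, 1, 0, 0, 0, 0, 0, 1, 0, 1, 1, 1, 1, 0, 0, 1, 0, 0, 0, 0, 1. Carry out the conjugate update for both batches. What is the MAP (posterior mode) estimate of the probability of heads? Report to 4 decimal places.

The Beta prior is conjugate to a Binomial/Bernoulli likelihood; the update adds successes to α and failures to β.
After batch 1: Beta(11.4+10, 9.5+3) = Beta(21.4, 12.5).
After batch 2: Beta(21.4+10, 12.5+17) = Beta(31.4, 29.5).
Mode of Beta(a,b) for a,b>1 is (a−1)/(a+b−2) = 30.4/58.9 = 0.5161.

0.5161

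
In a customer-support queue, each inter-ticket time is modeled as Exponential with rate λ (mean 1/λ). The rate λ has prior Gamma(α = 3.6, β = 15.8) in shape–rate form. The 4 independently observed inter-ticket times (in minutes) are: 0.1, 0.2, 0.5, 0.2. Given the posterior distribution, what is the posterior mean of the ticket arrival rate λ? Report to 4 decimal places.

0.4524

With a Gamma(shape α, rate β) prior on the exponential rate λ, the posterior after n observations with total T = Σxᵢ is Gamma(α+n, β+T).
Sum of observations T = 1.0 minutes; n = 4.
Posterior: Gamma(3.6+4, 15.8+1.0) = Gamma(7.6, 16.8).
Posterior mean of λ = α/β = 7.6/16.8 = 0.4524.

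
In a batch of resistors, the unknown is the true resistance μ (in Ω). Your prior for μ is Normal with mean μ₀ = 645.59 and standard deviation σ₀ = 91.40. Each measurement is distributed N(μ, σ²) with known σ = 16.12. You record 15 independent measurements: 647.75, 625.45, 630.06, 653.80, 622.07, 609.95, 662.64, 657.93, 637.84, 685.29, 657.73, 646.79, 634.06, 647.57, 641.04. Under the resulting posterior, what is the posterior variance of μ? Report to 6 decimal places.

17.287777

For Normal data with known variance σ², a Normal(μ₀, σ₀²) prior on μ is conjugate. Posterior precision = 1/σ₀² + n/σ²; posterior mean is the precision-weighted average of μ₀ and x̄.
σ₀² = 91.40² = 8353.96, σ² = 16.12² = 259.8544; σ² + n·σ₀² = 259.8544 + 15·8353.96 = 125569.2544.
Posterior precision = 1/σ₀² + n/σ² = 1/8353.96 + 15/259.8544 = (σ² + n·σ₀²)/(σ₀²σ²) = 125569.2544/(8353.96·259.8544); posterior variance σₙ² = σ₀²σ²/(σ² + n·σ₀²) = 8353.96·259.8544/125569.2544 = 17.287777.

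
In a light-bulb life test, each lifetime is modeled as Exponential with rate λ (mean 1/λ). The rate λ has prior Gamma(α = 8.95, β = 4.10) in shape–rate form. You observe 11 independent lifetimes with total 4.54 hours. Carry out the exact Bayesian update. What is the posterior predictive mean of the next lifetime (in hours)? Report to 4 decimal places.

0.4559

With a Gamma(shape α, rate β) prior on the exponential rate λ, the posterior after n observations with total T = Σxᵢ is Gamma(α+n, β+T).
Posterior: Gamma(8.95+11, 4.10+4.54) = Gamma(19.95, 8.64).
The predictive distribution for the next observation is Lomax; its mean is β/(α−1) = 8.64/18.95 = 0.4559.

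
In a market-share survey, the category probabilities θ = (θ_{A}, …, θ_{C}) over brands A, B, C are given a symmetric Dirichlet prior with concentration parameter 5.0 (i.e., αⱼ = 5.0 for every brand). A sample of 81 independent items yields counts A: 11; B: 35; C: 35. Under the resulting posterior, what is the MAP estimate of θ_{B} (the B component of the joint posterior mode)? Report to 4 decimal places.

The Dirichlet prior is conjugate to the Multinomial likelihood: each posterior αⱼ = prior αⱼ + observed count nⱼ.
Posterior concentration: (16.0, 40.0, 40.0), total = 96.0.
Joint mode component: (α_{B}−1)/(Σα−K) = 39.0/93.0 = 0.4194.

0.4194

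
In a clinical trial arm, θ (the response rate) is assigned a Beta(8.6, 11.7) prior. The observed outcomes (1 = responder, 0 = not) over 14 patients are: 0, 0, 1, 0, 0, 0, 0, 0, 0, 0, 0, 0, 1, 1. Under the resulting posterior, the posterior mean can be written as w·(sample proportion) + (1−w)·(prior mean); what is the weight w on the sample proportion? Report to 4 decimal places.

0.4082

The Beta prior is conjugate to a Binomial/Bernoulli likelihood; the update adds successes to α and failures to β.
Posterior mean = (α₀+k)/(α₀+β₀+n) = [n/(α₀+β₀+n)]·(k/n) + [(α₀+β₀)/(α₀+β₀+n)]·α₀/(α₀+β₀), so only n and the prior enter the weight.
The weight on the data is w = n/(α₀+β₀+n) = 14/(8.6+11.7+14) = 14/34.3 = 0.4082.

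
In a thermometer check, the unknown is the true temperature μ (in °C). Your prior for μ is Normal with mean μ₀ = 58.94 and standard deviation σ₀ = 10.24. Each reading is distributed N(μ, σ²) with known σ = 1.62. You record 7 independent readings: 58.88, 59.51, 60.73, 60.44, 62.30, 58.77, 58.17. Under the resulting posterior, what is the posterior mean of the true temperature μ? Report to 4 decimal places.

For Normal data with known variance σ², a Normal(μ₀, σ₀²) prior on μ is conjugate. Posterior precision = 1/σ₀² + n/σ²; posterior mean is the precision-weighted average of μ₀ and x̄.
Σxᵢ = 58.88 + 59.51 + 60.73 + 60.44 + 62.30 + 58.77 + 58.17 = 418.8, so n·x̄ = 418.8.
σ₀² = 10.24² = 104.8576, σ² = 1.62² = 2.6244; σ² + n·σ₀² = 2.6244 + 7·104.8576 = 736.6276.
Posterior mean = (μ₀/σ₀² + n·x̄/σ²)/(1/σ₀² + n/σ²) = (σ²·μ₀ + σ₀²·n·x̄)/(σ² + n·σ₀²) = (2.6244·58.94 + 104.8576·418.8)/736.6276 = 44069.045016/736.6276 = 59.8254.

59.8254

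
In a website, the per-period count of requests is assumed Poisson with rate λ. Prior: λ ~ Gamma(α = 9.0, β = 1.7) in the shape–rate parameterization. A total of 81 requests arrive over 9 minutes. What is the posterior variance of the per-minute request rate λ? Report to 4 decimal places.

0.7861

With a Gamma(shape α, rate β) prior, the Poisson likelihood is conjugate: the posterior is Gamma(α + ΣXᵢ, β + n).
Posterior: Gamma(α+S, β+n) = Gamma(9.0+81, 1.7+9) = Gamma(90.0, 10.7).
Var = α/β² = 90.0/10.7² = 0.7861.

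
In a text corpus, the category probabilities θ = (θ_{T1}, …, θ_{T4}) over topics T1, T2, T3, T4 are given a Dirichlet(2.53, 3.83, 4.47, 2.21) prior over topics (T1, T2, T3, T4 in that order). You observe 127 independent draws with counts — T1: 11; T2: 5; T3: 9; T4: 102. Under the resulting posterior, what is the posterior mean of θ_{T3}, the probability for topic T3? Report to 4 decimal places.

The Dirichlet prior is conjugate to the Multinomial likelihood: each posterior αⱼ = prior αⱼ + observed count nⱼ.
Posterior concentration: (13.53, 8.83, 13.47, 104.21), total = 140.04.
E[θ_{T3}|data] = α_{T3}/Σα = 13.47/140.04 = 0.0962.

0.0962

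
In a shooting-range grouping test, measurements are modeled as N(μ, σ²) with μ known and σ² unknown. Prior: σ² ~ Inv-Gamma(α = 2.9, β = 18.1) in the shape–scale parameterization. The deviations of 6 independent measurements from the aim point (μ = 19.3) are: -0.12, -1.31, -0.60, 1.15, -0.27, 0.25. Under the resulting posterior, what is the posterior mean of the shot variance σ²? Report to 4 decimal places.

4.0560

With known mean μ and an Inverse-Gamma(α, β) prior on σ², the Normal likelihood is conjugate: posterior is Inv-Gamma(α + n/2, β + Σ(xᵢ−μ)²/2).
Σ(xᵢ−μ)² = (-0.12)² + (-1.31)² + (-0.60)² + (1.15)² + (-0.27)² + (0.25)² = 3.5484.
Posterior: Inv-Gamma(2.9 + 6/2, 18.1 + 3.5484/2) = Inv-Gamma(5.90, 19.87420).
E[σ²|data] = β/(α−1) = 19.87420/4.90 = 4.0560.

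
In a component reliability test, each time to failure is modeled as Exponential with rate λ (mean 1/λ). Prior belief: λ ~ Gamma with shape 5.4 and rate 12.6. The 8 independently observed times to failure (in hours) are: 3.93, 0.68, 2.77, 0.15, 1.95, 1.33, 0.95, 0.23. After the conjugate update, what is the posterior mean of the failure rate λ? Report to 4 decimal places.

With a Gamma(shape α, rate β) prior on the exponential rate λ, the posterior after n observations with total T = Σxᵢ is Gamma(α+n, β+T).
Sum of observations T = 11.99 hours; n = 8.
Posterior: Gamma(5.4+8, 12.6+11.99) = Gamma(13.4, 24.59).
Posterior mean of λ = α/β = 13.4/24.59 = 0.5449.

0.5449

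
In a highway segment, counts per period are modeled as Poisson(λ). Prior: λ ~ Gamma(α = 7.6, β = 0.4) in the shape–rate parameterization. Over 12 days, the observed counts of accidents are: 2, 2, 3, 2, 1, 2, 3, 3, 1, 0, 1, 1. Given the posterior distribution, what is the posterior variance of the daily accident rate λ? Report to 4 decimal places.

0.1860

With a Gamma(shape α, rate β) prior, the Poisson likelihood is conjugate: the posterior is Gamma(α + ΣXᵢ, β + n).
Sum of counts S = 21 over n = 12 days.
Posterior: Gamma(α+S, β+n) = Gamma(7.6+21, 0.4+12) = Gamma(28.6, 12.4).
Var = α/β² = 28.6/12.4² = 0.1860.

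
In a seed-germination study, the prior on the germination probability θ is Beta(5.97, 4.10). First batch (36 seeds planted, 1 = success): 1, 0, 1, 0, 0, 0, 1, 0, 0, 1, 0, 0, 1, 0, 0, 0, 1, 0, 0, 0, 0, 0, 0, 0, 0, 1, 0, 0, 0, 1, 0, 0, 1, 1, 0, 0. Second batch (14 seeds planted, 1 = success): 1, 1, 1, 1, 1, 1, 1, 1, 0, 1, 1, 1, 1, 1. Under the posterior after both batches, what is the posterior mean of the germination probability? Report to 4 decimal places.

The Beta prior is conjugate to a Binomial/Bernoulli likelihood; the update adds successes to α and failures to β.
After batch 1: Beta(5.97+10, 4.10+26) = Beta(15.97, 30.10).
After batch 2: Beta(15.97+13, 30.10+1) = Beta(28.97, 31.10).
Posterior mean = α/(α+β) = 28.97/60.07 = 0.4823.

0.4823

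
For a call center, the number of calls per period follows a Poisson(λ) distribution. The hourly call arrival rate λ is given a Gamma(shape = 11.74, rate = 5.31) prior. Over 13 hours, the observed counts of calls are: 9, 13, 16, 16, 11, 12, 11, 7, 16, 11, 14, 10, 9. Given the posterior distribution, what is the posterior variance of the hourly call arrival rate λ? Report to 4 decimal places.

0.4974

With a Gamma(shape α, rate β) prior, the Poisson likelihood is conjugate: the posterior is Gamma(α + ΣXᵢ, β + n).
Sum of counts S = 155 over n = 13 hours.
Posterior: Gamma(α+S, β+n) = Gamma(11.74+155, 5.31+13) = Gamma(166.74, 18.31).
Var = α/β² = 166.74/18.31² = 0.4974.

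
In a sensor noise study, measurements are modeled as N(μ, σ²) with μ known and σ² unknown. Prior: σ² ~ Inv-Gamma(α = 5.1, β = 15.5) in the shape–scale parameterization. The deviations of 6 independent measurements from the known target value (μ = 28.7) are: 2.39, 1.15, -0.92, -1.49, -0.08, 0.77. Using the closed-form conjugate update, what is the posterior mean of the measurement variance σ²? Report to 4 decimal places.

2.9366

With known mean μ and an Inverse-Gamma(α, β) prior on σ², the Normal likelihood is conjugate: posterior is Inv-Gamma(α + n/2, β + Σ(xᵢ−μ)²/2).
Σ(xᵢ−μ)² = (2.39)² + (1.15)² + (-0.92)² + (-1.49)² + (-0.08)² + (0.77)² = 10.7004.
Posterior: Inv-Gamma(5.1 + 6/2, 15.5 + 10.7004/2) = Inv-Gamma(8.10, 20.85020).
E[σ²|data] = β/(α−1) = 20.85020/7.10 = 2.9366.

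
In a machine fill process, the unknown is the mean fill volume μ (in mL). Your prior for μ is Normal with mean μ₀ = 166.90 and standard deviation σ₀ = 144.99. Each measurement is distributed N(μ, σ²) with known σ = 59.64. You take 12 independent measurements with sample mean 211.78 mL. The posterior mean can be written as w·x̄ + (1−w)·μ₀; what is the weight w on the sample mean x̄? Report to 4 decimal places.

For Normal data with known variance σ², a Normal(μ₀, σ₀²) prior on μ is conjugate. Posterior precision = 1/σ₀² + n/σ²; posterior mean is the precision-weighted average of μ₀ and x̄.
σ₀² = 144.99² = 21022.1001, σ² = 59.64² = 3556.9296. Prior precision 1/σ₀² = 1/21022.1001; data precision n/σ² = 12/3556.9296.
w = (n/σ²)/(1/σ₀² + n/σ²) = n·σ₀²/(σ² + n·σ₀²) = 12·21022.1001/(3556.9296 + 12·21022.1001) = 252265.2012/255822.1308 = 0.9861.

0.9861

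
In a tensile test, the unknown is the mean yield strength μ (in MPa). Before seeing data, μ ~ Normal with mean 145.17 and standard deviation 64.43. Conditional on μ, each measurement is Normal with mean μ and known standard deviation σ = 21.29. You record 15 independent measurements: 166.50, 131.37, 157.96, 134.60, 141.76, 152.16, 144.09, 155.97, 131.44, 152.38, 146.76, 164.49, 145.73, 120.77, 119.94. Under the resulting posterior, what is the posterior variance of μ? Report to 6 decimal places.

For Normal data with known variance σ², a Normal(μ₀, σ₀²) prior on μ is conjugate. Posterior precision = 1/σ₀² + n/σ²; posterior mean is the precision-weighted average of μ₀ and x̄.
σ₀² = 64.43² = 4151.2249, σ² = 21.29² = 453.2641; σ² + n·σ₀² = 453.2641 + 15·4151.2249 = 62721.6376.
Posterior precision = 1/σ₀² + n/σ² = 1/4151.2249 + 15/453.2641 = (σ² + n·σ₀²)/(σ₀²σ²) = 62721.6376/(4151.2249·453.2641); posterior variance σₙ² = σ₀²σ²/(σ² + n·σ₀²) = 4151.2249·453.2641/62721.6376 = 29.999236.

29.999236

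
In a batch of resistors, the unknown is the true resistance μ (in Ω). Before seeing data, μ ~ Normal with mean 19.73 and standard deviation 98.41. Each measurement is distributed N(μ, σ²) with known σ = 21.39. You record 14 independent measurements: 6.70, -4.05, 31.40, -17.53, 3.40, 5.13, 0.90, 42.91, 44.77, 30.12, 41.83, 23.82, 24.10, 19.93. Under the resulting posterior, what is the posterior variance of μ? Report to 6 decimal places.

32.570952

For Normal data with known variance σ², a Normal(μ₀, σ₀²) prior on μ is conjugate. Posterior precision = 1/σ₀² + n/σ²; posterior mean is the precision-weighted average of μ₀ and x̄.
σ₀² = 98.41² = 9684.5281, σ² = 21.39² = 457.5321; σ² + n·σ₀² = 457.5321 + 14·9684.5281 = 136040.9255.
Posterior precision = 1/σ₀² + n/σ² = 1/9684.5281 + 14/457.5321 = (σ² + n·σ₀²)/(σ₀²σ²) = 136040.9255/(9684.5281·457.5321); posterior variance σₙ² = σ₀²σ²/(σ² + n·σ₀²) = 9684.5281·457.5321/136040.9255 = 32.570952.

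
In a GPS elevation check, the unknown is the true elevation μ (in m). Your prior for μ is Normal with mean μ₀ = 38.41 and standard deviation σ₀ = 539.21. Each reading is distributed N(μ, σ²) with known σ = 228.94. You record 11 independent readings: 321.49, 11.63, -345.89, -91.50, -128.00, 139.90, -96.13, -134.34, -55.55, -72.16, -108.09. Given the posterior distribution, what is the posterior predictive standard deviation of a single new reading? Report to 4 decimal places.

For Normal data with known variance σ², a Normal(μ₀, σ₀²) prior on μ is conjugate. Posterior precision = 1/σ₀² + n/σ²; posterior mean is the precision-weighted average of μ₀ and x̄.
σ₀² = 539.21² = 290747.4241, σ² = 228.94² = 52413.5236; σ² + n·σ₀² = 52413.5236 + 11·290747.4241 = 3250635.1887.
Posterior precision = 1/σ₀² + n/σ² = 1/290747.4241 + 11/52413.5236 = (σ² + n·σ₀²)/(σ₀²σ²) = 3250635.1887/(290747.4241·52413.5236); posterior variance σₙ² = σ₀²σ²/(σ² + n·σ₀²) = 290747.4241·52413.5236/3250635.1887 = 4688.036673.
Predictive variance for one new observation = σₙ² + σ² = 290747.4241·52413.5236/3250635.1887 + 52413.5236 = σ²·(σ₀² + 3250635.1887)/3250635.1887 = 52413.5236·3541382.6128/3250635.1887 = 57101.560273; SD = √(52413.5236·3541382.6128/3250635.1887) = 238.9593.

238.9593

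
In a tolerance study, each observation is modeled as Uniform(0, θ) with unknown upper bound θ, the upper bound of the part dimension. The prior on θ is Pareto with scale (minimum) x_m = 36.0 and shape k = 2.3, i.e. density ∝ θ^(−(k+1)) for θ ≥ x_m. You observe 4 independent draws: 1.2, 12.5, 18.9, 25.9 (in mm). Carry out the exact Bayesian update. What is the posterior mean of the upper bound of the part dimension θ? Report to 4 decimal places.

A Pareto(scale x_m, shape k) prior on the upper bound θ of Uniform(0, θ) is conjugate: posterior is Pareto(max(x_m, max xᵢ), k + n).
Sample maximum = 25.9; prior scale x_m = 36.0 → posterior scale = max = 36.0.
Posterior shape = 2.3 + 4 = 6.3.
E[θ|data] = k·x_m/(k−1) = 6.3·36.0/5.3 = 42.7925.

42.7925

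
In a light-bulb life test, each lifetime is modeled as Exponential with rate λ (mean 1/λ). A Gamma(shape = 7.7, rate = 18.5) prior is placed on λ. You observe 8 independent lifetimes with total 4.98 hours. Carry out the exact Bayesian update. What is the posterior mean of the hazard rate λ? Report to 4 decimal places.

With a Gamma(shape α, rate β) prior on the exponential rate λ, the posterior after n observations with total T = Σxᵢ is Gamma(α+n, β+T).
Posterior: Gamma(7.7+8, 18.5+4.98) = Gamma(15.7, 23.48).
Posterior mean of λ = α/β = 15.7/23.48 = 0.6687.

0.6687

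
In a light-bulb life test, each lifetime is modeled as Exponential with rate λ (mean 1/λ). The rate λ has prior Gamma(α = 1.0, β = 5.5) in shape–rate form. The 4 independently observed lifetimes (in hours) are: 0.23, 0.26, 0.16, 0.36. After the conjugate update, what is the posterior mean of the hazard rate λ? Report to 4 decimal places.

With a Gamma(shape α, rate β) prior on the exponential rate λ, the posterior after n observations with total T = Σxᵢ is Gamma(α+n, β+T).
Sum of observations T = 1.01 hours; n = 4.
Posterior: Gamma(1.0+4, 5.5+1.01) = Gamma(5.0, 6.51).
Posterior mean of λ = α/β = 5.0/6.51 = 0.7680.

0.7680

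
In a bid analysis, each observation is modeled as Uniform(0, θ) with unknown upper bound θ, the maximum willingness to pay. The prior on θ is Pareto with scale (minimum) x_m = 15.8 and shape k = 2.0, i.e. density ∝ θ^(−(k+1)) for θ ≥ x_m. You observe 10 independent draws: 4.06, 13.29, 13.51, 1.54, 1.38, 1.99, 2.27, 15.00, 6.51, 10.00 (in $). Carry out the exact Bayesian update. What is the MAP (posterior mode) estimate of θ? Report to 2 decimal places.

A Pareto(scale x_m, shape k) prior on the upper bound θ of Uniform(0, θ) is conjugate: posterior is Pareto(max(x_m, max xᵢ), k + n).
Sample maximum = 15.00; prior scale x_m = 15.8 → posterior scale = max = 15.80.
Posterior shape = 2.0 + 10 = 12.0.
The Pareto density is decreasing on [x_m, ∞), so the mode is x_m = 15.80.

15.80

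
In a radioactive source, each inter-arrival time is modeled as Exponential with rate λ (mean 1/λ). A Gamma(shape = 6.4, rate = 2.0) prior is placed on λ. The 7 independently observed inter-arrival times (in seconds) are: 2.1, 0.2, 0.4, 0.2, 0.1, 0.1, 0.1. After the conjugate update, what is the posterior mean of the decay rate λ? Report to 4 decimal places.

With a Gamma(shape α, rate β) prior on the exponential rate λ, the posterior after n observations with total T = Σxᵢ is Gamma(α+n, β+T).
Sum of observations T = 3.2 seconds; n = 7.
Posterior: Gamma(6.4+7, 2.0+3.2) = Gamma(13.4, 5.2).
Posterior mean of λ = α/β = 13.4/5.2 = 2.5769.

2.5769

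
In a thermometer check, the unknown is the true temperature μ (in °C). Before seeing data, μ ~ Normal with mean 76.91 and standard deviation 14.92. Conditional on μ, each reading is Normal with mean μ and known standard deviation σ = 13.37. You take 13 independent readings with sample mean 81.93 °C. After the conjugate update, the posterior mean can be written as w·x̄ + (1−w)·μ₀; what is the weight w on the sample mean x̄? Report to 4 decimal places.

For Normal data with known variance σ², a Normal(μ₀, σ₀²) prior on μ is conjugate. Posterior precision = 1/σ₀² + n/σ²; posterior mean is the precision-weighted average of μ₀ and x̄.
σ₀² = 14.92² = 222.6064, σ² = 13.37² = 178.7569. Prior precision 1/σ₀² = 1/222.6064; data precision n/σ² = 13/178.7569.
w = (n/σ²)/(1/σ₀² + n/σ²) = n·σ₀²/(σ² + n·σ₀²) = 13·222.6064/(178.7569 + 13·222.6064) = 2893.8832/3072.6401 = 0.9418.

0.9418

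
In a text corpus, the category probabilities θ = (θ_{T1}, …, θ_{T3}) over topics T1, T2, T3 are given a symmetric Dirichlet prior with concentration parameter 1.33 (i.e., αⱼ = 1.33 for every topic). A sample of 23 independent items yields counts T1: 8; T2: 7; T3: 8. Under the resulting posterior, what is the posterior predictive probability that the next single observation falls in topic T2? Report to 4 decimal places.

The Dirichlet prior is conjugate to the Multinomial likelihood: each posterior αⱼ = prior αⱼ + observed count nⱼ.
Posterior concentration: (9.33, 8.33, 9.33), total = 26.99.
P(next = T2 | data) = α_{T2}/Σα = 0.3086.

0.3086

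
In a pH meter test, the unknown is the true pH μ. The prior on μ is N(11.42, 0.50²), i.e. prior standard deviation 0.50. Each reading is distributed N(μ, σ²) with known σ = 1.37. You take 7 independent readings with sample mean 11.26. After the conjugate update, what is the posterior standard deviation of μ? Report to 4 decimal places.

For Normal data with known variance σ², a Normal(μ₀, σ₀²) prior on μ is conjugate. Posterior precision = 1/σ₀² + n/σ²; posterior mean is the precision-weighted average of μ₀ and x̄.
σ₀² = 0.50² = 0.25, σ² = 1.37² = 1.8769; σ² + n·σ₀² = 1.8769 + 7·0.25 = 3.6269.
Posterior precision = 1/σ₀² + n/σ² = 1/0.25 + 7/1.8769 = (σ² + n·σ₀²)/(σ₀²σ²) = 3.6269/(0.25·1.8769); posterior variance σₙ² = σ₀²σ²/(σ² + n·σ₀²) = 0.25·1.8769/3.6269 = 0.129374.
Posterior SD = √σₙ² = √(0.25·1.8769/3.6269) = 0.3597.

0.3597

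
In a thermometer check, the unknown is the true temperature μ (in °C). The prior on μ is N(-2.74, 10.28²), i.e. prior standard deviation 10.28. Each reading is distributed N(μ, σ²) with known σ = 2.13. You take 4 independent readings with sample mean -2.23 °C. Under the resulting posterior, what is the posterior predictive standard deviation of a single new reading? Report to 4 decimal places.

2.3789

For Normal data with known variance σ², a Normal(μ₀, σ₀²) prior on μ is conjugate. Posterior precision = 1/σ₀² + n/σ²; posterior mean is the precision-weighted average of μ₀ and x̄.
σ₀² = 10.28² = 105.6784, σ² = 2.13² = 4.5369; σ² + n·σ₀² = 4.5369 + 4·105.6784 = 427.2505.
Posterior precision = 1/σ₀² + n/σ² = 1/105.6784 + 4/4.5369 = (σ² + n·σ₀²)/(σ₀²σ²) = 427.2505/(105.6784·4.5369); posterior variance σₙ² = σ₀²σ²/(σ² + n·σ₀²) = 105.6784·4.5369/427.2505 = 1.122181.
Predictive variance for one new observation = σₙ² + σ² = 105.6784·4.5369/427.2505 + 4.5369 = σ²·(σ₀² + 427.2505)/427.2505 = 4.5369·532.9289/427.2505 = 5.659081; SD = √(4.5369·532.9289/427.2505) = 2.3789.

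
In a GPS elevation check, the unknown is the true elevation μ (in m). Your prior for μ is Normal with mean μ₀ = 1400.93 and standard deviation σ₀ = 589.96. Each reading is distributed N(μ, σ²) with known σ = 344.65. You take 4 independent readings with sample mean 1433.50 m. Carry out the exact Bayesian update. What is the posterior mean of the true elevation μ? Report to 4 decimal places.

For Normal data with known variance σ², a Normal(μ₀, σ₀²) prior on μ is conjugate. Posterior precision = 1/σ₀² + n/σ²; posterior mean is the precision-weighted average of μ₀ and x̄.
n·x̄ = 4·1433.50 = 5734.
σ₀² = 589.96² = 348052.8016, σ² = 344.65² = 118783.6225; σ² + n·σ₀² = 118783.6225 + 4·348052.8016 = 1510994.8289.
Posterior mean = (μ₀/σ₀² + n·x̄/σ²)/(1/σ₀² + n/σ²) = (σ²·μ₀ + σ₀²·n·x̄)/(σ² + n·σ₀²) = (118783.6225·1400.93 + 348052.8016·5734)/1510994.8289 = 2162142304.643325/1510994.8289 = 1430.9396.

1430.9396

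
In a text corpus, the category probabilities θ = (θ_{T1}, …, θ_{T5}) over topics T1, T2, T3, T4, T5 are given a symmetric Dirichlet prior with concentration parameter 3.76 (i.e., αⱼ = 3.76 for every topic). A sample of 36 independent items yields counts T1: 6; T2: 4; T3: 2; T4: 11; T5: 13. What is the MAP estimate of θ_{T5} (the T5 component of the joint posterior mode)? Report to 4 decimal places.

0.3165

The Dirichlet prior is conjugate to the Multinomial likelihood: each posterior αⱼ = prior αⱼ + observed count nⱼ.
Posterior concentration: (9.76, 7.76, 5.76, 14.76, 16.76), total = 54.80.
Joint mode component: (α_{T5}−1)/(Σα−K) = 15.76/49.80 = 0.3165.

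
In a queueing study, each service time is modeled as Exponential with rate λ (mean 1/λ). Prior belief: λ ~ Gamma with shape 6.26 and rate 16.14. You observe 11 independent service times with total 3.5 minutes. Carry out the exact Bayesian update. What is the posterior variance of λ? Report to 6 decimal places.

With a Gamma(shape α, rate β) prior on the exponential rate λ, the posterior after n observations with total T = Σxᵢ is Gamma(α+n, β+T).
Posterior: Gamma(6.26+11, 16.14+3.5) = Gamma(17.26, 19.64).
Var = α/β² = 0.044746.

0.044746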